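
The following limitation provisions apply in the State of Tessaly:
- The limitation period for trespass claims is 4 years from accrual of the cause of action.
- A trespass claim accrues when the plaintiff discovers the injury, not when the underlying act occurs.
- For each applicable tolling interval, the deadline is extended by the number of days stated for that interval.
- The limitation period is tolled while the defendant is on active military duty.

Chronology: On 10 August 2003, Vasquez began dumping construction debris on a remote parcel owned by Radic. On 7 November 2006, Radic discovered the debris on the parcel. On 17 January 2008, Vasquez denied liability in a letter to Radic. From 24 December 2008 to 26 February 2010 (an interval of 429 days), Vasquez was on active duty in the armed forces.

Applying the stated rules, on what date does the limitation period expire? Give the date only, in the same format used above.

Accrual is tied to discovery, so the period began on 7 November 2006 rather than on 10 August 2003 when the act occurred.
4 years from 7 November 2006 is 7 November 2010.
Because the defendant's active military service ran from 24 December 2008 to 26 February 2010, the deadline is extended by 429 days to 10 January 2012.
The other events in the timeline have no effect on the limitation period under the stated rules.

10 January 2012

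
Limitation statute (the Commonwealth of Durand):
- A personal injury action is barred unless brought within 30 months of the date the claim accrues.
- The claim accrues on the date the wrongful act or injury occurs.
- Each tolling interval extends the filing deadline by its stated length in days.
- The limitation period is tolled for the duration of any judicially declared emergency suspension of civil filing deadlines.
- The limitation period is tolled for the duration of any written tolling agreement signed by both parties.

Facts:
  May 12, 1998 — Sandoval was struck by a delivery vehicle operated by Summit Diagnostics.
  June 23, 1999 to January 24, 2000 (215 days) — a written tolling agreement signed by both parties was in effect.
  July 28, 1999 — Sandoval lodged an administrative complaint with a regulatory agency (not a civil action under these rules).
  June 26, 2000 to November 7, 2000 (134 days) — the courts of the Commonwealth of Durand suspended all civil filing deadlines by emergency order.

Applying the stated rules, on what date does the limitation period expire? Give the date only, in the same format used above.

October 27, 2001

The claim accrued on May 12, 1998, the date of the act.
The untolled deadline — 30 months after May 12, 1998 — is November 12, 2000.
The period was tolled for 215 days by the written tolling agreement (June 23, 1999 to January 24, 2000), pushing the deadline to June 15, 2001.
The emergency suspension of filing deadlines from June 26, 2000 to November 7, 2000 tolled the period for 134 days, extending the deadline to October 27, 2001.
None of the other events listed affects the running of the period under the stated rules.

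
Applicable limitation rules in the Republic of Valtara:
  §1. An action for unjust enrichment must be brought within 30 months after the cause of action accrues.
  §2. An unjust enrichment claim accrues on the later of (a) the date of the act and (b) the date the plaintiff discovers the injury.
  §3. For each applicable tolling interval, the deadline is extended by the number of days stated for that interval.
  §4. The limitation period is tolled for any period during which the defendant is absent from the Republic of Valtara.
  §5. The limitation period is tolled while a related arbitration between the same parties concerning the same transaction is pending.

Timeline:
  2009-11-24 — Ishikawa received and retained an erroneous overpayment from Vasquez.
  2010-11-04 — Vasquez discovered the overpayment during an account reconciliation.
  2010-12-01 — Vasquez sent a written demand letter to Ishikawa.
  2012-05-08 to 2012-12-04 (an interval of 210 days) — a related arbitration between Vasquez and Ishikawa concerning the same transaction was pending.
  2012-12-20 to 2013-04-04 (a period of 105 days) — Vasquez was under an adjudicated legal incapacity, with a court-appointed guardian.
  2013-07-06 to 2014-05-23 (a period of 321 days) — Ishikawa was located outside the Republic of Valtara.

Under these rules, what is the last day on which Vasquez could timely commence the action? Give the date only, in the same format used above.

The claim accrued on 2010-11-04 — the later of the 2009-11-24 act and the 2010-11-04 discovery.
30 months from 2010-11-04 is 2013-05-04.
The pending related arbitration from 2012-05-08 to 2012-12-04 tolled the period for 210 days, extending the deadline to 2013-11-30.
The defendant's absence from the jurisdiction from 2013-07-06 to 2014-05-23 tolled the period for 321 days, extending the deadline to 2014-10-17.
No stated provision tolls the period for the plaintiff's incapacity, so the interval from 2012-12-20 to 2013-04-04 has no effect on the deadline.
Nothing else in the chronology tolls or restarts the period.

2014-10-17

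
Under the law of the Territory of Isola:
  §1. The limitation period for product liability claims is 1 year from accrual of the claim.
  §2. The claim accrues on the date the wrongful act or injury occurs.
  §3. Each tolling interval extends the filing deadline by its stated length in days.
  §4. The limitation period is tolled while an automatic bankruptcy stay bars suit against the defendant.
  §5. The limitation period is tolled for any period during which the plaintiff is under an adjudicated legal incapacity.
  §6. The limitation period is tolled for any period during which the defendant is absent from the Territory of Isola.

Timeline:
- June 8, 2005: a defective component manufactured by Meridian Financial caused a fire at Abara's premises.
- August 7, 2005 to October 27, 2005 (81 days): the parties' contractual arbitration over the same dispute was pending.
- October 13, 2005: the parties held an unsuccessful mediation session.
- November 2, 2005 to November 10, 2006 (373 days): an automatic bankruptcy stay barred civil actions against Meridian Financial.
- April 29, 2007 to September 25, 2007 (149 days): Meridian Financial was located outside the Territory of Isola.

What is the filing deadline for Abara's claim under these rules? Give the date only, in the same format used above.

November 12, 2007

The limitation period began to run on June 8, 2005.
Adding the 1 year base period to June 8, 2005 gives a deadline of June 8, 2006, before any tolling.
The period was tolled for 373 days by the automatic bankruptcy stay (November 2, 2005 to November 10, 2006), pushing the deadline to June 16, 2007.
The period was tolled for 149 days by the defendant's absence from the jurisdiction (April 29, 2007 to September 25, 2007), pushing the deadline to November 12, 2007.
Although a pending arbitration ran from August 7, 2005 to October 27, 2005, the stated rules do not make that a tolling event, so it is disregarded.
The other events in the timeline have no effect on the limitation period under the stated rules.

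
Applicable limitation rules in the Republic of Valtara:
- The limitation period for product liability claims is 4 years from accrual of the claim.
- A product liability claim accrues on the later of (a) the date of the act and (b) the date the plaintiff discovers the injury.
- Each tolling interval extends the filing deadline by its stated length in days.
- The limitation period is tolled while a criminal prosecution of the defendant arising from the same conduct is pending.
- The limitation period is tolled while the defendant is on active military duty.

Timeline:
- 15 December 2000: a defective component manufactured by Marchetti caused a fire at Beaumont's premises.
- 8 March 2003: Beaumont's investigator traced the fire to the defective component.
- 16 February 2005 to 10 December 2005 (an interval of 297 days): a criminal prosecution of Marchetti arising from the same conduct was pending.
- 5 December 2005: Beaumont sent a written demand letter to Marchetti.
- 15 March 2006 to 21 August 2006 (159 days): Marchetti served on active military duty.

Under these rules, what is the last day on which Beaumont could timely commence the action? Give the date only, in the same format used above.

6 June 2008

Because discovery on 8 March 2003 post-dates the 15 December 2000 act, accrual under the later-of rule falls on 8 March 2003.
The untolled deadline — 4 years after 8 March 2003 — is 8 March 2007.
The pending criminal prosecution from 16 February 2005 to 10 December 2005 tolled the period for 297 days, extending the deadline to 30 December 2007.
Because the defendant's active military service ran from 15 March 2006 to 21 August 2006, the deadline is extended by 159 days to 6 June 2008.
Nothing else in the chronology tolls or restarts the period.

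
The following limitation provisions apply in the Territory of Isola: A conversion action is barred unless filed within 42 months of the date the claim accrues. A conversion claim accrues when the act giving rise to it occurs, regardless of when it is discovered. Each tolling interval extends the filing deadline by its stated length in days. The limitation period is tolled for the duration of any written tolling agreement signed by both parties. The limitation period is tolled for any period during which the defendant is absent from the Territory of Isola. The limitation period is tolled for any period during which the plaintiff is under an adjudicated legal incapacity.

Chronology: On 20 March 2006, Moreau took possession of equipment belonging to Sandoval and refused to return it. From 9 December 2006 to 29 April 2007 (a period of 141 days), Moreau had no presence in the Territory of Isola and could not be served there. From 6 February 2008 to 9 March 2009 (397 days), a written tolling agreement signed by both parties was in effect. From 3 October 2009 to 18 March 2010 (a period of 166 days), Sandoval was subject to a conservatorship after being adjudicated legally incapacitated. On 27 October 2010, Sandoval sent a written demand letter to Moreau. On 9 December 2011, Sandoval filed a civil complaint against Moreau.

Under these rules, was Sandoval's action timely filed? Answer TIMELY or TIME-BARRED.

The claim accrued on 20 March 2006, the date of the act.
The untolled deadline — 42 months after 20 March 2006 — is 20 September 2009.
Because the defendant's absence from the jurisdiction ran from 9 December 2006 to 29 April 2007, the deadline is extended by 141 days to 8 February 2010.
The period was tolled for 397 days by the written tolling agreement (6 February 2008 to 9 March 2009), pushing the deadline to 12 March 2011.
Because the plaintiff's legal incapacity ran from 3 October 2009 to 18 March 2010, the deadline is extended by 166 days to 25 August 2011.
Nothing else in the chronology tolls or restarts the period.
Filing on 9 December 2011 missed the 25 August 2011 deadline — the action is time-barred.

TIME-BARRED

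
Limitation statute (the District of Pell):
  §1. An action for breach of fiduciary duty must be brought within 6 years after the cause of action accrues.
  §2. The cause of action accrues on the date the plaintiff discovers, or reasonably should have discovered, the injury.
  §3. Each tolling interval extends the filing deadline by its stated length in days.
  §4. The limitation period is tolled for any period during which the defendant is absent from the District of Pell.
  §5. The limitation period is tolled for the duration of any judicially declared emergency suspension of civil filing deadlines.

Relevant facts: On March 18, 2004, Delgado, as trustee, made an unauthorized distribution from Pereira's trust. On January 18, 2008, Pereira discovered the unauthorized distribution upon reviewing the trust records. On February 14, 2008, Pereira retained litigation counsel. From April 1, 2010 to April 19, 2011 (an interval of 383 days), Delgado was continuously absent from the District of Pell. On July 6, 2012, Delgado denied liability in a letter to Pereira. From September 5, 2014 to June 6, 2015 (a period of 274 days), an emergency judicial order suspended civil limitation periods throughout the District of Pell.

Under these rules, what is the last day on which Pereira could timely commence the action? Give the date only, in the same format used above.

November 6, 2015

Accrual is tied to discovery, so the period began on January 18, 2008 rather than on March 18, 2004 when the act occurred.
The untolled deadline — 6 years after January 18, 2008 — is January 18, 2014.
Because the defendant's absence from the jurisdiction ran from April 1, 2010 to April 19, 2011, the deadline is extended by 383 days to February 5, 2015.
Because the emergency suspension of filing deadlines ran from September 5, 2014 to June 6, 2015, the deadline is extended by 274 days to November 6, 2015.
None of the other events listed affects the running of the period under the stated rules.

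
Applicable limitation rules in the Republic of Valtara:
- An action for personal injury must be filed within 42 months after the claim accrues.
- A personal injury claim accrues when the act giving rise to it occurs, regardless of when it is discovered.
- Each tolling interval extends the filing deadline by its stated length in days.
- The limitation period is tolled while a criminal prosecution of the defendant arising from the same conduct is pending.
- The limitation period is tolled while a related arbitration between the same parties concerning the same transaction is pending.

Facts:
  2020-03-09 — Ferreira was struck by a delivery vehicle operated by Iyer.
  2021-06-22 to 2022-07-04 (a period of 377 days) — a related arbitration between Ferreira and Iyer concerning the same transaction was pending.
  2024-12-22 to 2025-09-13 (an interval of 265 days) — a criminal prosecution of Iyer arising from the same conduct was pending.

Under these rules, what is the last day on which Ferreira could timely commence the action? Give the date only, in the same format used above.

The limitation period began to run on 2020-03-09.
The untolled deadline — 42 months after 2020-03-09 — is 2023-09-09.
Because the pending related arbitration ran from 2021-06-22 to 2022-07-04, the deadline is extended by 377 days to 2024-09-20.
By the time the pending criminal prosecution began on 2024-12-22, the limitation period had already expired on 2024-09-20; that interval cannot revive it.

2024-09-20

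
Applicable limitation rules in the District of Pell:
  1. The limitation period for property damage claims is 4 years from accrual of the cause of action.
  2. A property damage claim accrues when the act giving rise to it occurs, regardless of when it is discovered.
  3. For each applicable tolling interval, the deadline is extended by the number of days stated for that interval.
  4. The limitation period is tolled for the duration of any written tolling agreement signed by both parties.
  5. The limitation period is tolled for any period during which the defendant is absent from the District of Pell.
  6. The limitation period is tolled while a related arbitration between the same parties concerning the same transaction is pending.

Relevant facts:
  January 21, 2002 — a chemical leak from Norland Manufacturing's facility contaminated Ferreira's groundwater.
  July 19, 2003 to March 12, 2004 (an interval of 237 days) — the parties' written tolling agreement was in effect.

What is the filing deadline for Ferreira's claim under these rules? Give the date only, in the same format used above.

September 15, 2006

The claim accrued on January 21, 2002, when the wrongful act occurred.
The untolled deadline — 4 years after January 21, 2002 — is January 21, 2006.
Because the written tolling agreement ran from July 19, 2003 to March 12, 2004, the deadline is extended by 237 days to September 15, 2006.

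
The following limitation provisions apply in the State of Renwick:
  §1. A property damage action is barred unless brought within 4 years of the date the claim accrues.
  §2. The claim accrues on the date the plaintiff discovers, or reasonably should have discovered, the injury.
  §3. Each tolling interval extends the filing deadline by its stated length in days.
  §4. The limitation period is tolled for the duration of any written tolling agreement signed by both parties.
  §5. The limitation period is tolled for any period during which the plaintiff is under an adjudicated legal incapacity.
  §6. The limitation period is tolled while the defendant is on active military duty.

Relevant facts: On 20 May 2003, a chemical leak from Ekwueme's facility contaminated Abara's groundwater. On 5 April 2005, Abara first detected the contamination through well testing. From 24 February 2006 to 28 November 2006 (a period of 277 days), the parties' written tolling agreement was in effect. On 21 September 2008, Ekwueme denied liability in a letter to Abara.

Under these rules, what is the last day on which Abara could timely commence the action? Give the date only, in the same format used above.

7 January 2010

Accrual is tied to discovery, so the period began on 5 April 2005 rather than on 20 May 2003 when the act occurred.
4 years from 5 April 2005 is 5 April 2009.
The written tolling agreement from 24 February 2006 to 28 November 2006 tolled the period for 277 days, extending the deadline to 7 January 2010.
None of the other events listed affects the running of the period under the stated rules.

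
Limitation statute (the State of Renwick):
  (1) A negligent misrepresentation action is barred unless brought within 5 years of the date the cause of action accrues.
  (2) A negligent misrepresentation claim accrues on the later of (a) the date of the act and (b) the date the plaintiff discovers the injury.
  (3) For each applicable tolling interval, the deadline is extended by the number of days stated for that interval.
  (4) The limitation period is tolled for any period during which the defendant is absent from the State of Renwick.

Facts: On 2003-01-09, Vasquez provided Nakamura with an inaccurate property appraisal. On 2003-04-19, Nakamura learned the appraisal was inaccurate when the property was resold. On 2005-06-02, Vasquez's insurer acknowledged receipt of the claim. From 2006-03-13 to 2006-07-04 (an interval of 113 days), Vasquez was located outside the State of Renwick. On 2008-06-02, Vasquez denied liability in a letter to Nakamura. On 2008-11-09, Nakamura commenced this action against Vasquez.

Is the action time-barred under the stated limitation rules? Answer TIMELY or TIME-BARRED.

Taking the later of the act (2003-01-09) and discovery (2003-04-19), the claim accrued on 2003-04-19.
The untolled deadline — 5 years after 2003-04-19 — is 2008-04-19.
Because the defendant's absence from the jurisdiction ran from 2006-03-13 to 2006-07-04, the deadline is extended by 113 days to 2008-08-10.
None of the other events listed affects the running of the period under the stated rules.
The 2008-11-09 filing falls after the 2008-08-10 deadline; the claim is time-barred.

TIME-BARRED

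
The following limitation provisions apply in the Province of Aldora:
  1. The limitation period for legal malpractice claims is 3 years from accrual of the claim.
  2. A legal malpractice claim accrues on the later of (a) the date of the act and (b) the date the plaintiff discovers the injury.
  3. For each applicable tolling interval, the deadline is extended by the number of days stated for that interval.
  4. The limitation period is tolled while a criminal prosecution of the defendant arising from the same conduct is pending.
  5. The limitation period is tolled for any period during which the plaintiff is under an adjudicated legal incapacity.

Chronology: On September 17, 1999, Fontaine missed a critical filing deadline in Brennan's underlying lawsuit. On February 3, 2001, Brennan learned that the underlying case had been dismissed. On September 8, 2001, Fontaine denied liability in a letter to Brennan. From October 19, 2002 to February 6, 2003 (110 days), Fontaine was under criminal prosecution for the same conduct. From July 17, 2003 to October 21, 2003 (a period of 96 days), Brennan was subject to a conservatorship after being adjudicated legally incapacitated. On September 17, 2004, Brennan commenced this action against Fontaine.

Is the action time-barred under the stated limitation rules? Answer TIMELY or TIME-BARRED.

TIME-BARRED

Taking the later of the act (September 17, 1999) and discovery (February 3, 2001), the claim accrued on February 3, 2001.
Adding the 3 years base period to February 3, 2001 gives a deadline of February 3, 2004, before any tolling.
The period was tolled for 110 days by the pending criminal prosecution (October 19, 2002 to February 6, 2003), pushing the deadline to May 23, 2004.
Because the plaintiff's legal incapacity ran from July 17, 2003 to October 21, 2003, the deadline is extended by 96 days to August 27, 2004.
The other events in the timeline have no effect on the limitation period under the stated rules.
Brennan filed on September 17, 2004, after the August 27, 2004 deadline, so the action is time-barred.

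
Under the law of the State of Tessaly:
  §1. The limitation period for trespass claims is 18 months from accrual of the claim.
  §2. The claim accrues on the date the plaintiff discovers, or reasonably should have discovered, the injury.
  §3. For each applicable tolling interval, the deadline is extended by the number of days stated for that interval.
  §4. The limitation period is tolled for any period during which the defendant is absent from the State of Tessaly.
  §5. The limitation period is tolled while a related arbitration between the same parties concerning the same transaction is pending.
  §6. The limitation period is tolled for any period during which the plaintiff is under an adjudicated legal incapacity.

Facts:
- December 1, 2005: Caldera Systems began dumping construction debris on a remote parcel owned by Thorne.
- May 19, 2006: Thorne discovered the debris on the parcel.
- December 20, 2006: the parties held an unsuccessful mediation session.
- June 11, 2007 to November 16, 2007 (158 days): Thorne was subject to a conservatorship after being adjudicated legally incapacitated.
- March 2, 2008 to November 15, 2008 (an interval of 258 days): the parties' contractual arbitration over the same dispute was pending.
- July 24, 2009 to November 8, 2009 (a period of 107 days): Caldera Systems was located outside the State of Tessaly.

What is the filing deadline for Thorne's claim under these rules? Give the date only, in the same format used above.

January 8, 2009

Accrual is tied to discovery, so the period began on May 19, 2006 rather than on December 1, 2005 when the act occurred.
The untolled deadline — 18 months after May 19, 2006 — is November 19, 2007.
Because the plaintiff's legal incapacity ran from June 11, 2007 to November 16, 2007, the deadline is extended by 158 days to April 25, 2008.
The period was tolled for 258 days by the pending related arbitration (March 2, 2008 to November 15, 2008), pushing the deadline to January 8, 2009.
The defendant's absence from the jurisdiction from July 24, 2009 to November 8, 2009 began after the period had already run on January 8, 2009, so it has no tolling effect.
Nothing else in the chronology tolls or restarts the period.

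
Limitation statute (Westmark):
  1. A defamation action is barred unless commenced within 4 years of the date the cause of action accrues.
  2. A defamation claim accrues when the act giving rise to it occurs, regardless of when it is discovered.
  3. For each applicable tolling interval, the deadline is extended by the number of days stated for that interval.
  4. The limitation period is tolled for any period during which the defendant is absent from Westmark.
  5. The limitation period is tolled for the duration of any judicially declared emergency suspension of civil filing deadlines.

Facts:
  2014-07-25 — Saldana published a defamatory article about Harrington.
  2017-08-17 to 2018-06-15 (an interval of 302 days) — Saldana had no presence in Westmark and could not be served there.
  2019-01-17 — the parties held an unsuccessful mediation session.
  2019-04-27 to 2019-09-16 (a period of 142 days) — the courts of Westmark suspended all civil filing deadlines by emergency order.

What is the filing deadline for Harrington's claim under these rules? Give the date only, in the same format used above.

The claim accrued on 2014-07-25, when the wrongful act occurred.
Adding the 4 years base period to 2014-07-25 gives a deadline of 2018-07-25, before any tolling.
The period was tolled for 302 days by the defendant's absence from the jurisdiction (2017-08-17 to 2018-06-15), pushing the deadline to 2019-05-23.
The emergency suspension of filing deadlines from 2019-04-27 to 2019-09-16 tolled the period for 142 days, extending the deadline to 2019-10-12.
None of the other events listed affects the running of the period under the stated rules.

2019-10-12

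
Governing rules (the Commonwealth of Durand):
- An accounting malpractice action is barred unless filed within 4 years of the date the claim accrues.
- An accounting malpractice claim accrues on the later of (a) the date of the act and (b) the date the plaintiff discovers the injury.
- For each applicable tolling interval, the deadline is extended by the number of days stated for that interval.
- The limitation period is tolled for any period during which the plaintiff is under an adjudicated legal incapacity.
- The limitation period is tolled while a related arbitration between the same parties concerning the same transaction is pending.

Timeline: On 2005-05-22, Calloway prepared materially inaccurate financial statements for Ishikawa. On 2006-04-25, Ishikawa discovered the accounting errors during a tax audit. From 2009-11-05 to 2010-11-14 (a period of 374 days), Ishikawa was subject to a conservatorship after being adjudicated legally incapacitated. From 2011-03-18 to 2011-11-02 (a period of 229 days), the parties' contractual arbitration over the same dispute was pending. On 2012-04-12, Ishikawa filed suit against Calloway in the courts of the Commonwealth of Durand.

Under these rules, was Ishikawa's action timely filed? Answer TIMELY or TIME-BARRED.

Because discovery on 2006-04-25 post-dates the 2005-05-22 act, accrual under the later-of rule falls on 2006-04-25.
4 years from 2006-04-25 is 2010-04-25.
Because the plaintiff's legal incapacity ran from 2009-11-05 to 2010-11-14, the deadline is extended by 374 days to 2011-05-04.
Because the pending related arbitration ran from 2011-03-18 to 2011-11-02, the deadline is extended by 229 days to 2011-12-19.
Ishikawa filed on 2012-04-12, after the 2011-12-19 deadline, so the action is time-barred.

TIME-BARRED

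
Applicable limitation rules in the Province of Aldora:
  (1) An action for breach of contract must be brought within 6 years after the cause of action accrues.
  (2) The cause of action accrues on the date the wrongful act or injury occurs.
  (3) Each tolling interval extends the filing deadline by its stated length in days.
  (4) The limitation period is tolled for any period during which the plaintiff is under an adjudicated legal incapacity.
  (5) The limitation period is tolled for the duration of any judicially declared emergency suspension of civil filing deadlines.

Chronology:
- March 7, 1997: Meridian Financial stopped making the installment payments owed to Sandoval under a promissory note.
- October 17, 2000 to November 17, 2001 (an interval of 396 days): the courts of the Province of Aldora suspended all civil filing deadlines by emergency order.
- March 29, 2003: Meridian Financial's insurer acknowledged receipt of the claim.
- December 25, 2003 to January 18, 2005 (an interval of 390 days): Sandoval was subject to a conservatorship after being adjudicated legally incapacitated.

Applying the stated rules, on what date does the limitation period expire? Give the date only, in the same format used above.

The cause of action accrued on March 7, 1997, the date of the act.
6 years from March 7, 1997 is March 7, 2003.
The period was tolled for 396 days by the emergency suspension of filing deadlines (October 17, 2000 to November 17, 2001), pushing the deadline to April 6, 2004.
The plaintiff's legal incapacity from December 25, 2003 to January 18, 2005 tolled the period for 390 days, extending the deadline to May 1, 2005.
Nothing else in the chronology tolls or restarts the period.

May 1, 2005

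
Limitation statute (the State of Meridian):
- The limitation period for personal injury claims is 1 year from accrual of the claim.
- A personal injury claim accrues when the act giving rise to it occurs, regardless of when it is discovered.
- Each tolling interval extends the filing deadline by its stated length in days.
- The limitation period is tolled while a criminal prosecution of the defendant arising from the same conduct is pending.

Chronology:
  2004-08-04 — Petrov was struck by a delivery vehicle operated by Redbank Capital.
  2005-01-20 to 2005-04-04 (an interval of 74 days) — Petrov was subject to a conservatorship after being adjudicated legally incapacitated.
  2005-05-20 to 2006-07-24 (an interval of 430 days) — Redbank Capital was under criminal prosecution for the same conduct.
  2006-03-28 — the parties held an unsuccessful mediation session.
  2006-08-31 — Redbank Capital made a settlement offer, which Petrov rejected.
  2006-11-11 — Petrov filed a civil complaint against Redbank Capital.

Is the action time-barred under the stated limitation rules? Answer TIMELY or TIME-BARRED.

TIME-BARRED

The claim accrued on 2004-08-04, the date of the act.
Adding the 1 year base period to 2004-08-04 gives a deadline of 2005-08-04, before any tolling.
The period was tolled for 430 days by the pending criminal prosecution (2005-05-20 to 2006-07-24), pushing the deadline to 2006-10-08.
The plaintiff's legal incapacity from 2005-01-20 to 2005-04-04 does not toll the period, because no stated rule makes the plaintiff's incapacity a tolling event.
The other events in the timeline have no effect on the limitation period under the stated rules.
Filing on 2006-11-11 missed the 2006-10-08 deadline — the action is time-barred.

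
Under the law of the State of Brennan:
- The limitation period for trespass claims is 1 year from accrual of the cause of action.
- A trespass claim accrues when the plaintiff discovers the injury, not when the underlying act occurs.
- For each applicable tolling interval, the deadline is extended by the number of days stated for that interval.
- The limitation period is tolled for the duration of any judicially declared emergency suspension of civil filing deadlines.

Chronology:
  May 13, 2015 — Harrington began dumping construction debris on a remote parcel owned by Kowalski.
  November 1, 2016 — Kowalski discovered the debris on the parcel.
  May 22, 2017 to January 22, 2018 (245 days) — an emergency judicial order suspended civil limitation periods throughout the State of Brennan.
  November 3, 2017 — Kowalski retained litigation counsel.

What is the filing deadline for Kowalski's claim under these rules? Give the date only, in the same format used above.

Accrual is tied to discovery, so the period began on November 1, 2016 rather than on May 13, 2015 when the act occurred.
Adding the 1 year base period to November 1, 2016 gives a deadline of November 1, 2017, before any tolling.
Because the emergency suspension of filing deadlines ran from May 22, 2017 to January 22, 2018, the deadline is extended by 245 days to July 4, 2018.
None of the other events listed affects the running of the period under the stated rules.

July 4, 2018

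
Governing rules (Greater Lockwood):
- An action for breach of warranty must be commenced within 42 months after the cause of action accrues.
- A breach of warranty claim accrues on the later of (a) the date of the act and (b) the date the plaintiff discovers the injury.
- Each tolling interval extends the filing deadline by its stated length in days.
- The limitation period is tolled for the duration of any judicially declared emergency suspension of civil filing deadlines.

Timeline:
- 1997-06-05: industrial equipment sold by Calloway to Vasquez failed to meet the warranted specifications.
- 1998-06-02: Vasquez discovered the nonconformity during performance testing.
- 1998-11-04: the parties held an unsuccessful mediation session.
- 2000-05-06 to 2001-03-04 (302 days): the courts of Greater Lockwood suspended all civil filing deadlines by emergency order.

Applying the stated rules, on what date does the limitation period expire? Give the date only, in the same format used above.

Taking the later of the act (1997-06-05) and discovery (1998-06-02), the claim accrued on 1998-06-02.
42 months from 1998-06-02 is 2001-12-02.
Because the emergency suspension of filing deadlines ran from 2000-05-06 to 2001-03-04, the deadline is extended by 302 days to 2002-09-30.
Nothing else in the chronology tolls or restarts the period.

2002-09-30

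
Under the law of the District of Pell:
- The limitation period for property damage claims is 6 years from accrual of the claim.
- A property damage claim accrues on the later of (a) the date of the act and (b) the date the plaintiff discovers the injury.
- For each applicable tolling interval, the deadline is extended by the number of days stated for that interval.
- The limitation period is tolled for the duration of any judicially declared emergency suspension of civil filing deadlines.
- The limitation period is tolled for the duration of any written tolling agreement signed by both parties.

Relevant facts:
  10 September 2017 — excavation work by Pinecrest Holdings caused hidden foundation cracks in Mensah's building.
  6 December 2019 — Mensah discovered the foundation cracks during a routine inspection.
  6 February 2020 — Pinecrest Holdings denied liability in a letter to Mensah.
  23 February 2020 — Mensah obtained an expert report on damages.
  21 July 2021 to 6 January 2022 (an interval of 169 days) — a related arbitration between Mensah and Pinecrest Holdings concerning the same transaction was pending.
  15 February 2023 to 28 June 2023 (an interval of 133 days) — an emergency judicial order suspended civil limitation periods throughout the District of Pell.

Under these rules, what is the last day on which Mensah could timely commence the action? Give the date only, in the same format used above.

18 April 2026

Taking the later of the act (10 September 2017) and discovery (6 December 2019), the claim accrued on 6 December 2019.
6 years from 6 December 2019 is 6 December 2025.
The emergency suspension of filing deadlines from 15 February 2023 to 28 June 2023 tolled the period for 133 days, extending the deadline to 18 April 2026.
Although a pending arbitration ran from 21 July 2021 to 6 January 2022, the stated rules do not make that a tolling event, so it is disregarded.
The other events in the timeline have no effect on the limitation period under the stated rules.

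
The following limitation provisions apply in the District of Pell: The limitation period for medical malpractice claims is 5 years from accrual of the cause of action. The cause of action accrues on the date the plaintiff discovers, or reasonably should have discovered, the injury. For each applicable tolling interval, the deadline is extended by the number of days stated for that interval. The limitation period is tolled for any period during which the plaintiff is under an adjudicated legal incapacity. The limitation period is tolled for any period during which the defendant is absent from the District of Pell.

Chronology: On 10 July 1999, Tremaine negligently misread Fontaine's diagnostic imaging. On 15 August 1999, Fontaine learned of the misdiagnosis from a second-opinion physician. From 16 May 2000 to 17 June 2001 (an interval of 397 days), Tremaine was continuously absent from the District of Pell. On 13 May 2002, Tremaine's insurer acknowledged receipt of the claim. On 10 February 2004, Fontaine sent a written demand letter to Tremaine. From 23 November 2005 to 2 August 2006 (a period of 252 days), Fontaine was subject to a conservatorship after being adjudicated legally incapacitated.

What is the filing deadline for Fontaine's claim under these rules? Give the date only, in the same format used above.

16 September 2005

The claim did not accrue until Fontaine discovered the injury on 15 August 1999; the 10 July 1999 act date does not start the clock under the stated rule.
5 years from 15 August 1999 is 15 August 2004.
Because the defendant's absence from the jurisdiction ran from 16 May 2000 to 17 June 2001, the deadline is extended by 397 days to 16 September 2005.
The plaintiff's legal incapacity from 23 November 2005 to 2 August 2006 began after the period had already run on 16 September 2005, so it has no tolling effect.
Nothing else in the chronology tolls or restarts the period.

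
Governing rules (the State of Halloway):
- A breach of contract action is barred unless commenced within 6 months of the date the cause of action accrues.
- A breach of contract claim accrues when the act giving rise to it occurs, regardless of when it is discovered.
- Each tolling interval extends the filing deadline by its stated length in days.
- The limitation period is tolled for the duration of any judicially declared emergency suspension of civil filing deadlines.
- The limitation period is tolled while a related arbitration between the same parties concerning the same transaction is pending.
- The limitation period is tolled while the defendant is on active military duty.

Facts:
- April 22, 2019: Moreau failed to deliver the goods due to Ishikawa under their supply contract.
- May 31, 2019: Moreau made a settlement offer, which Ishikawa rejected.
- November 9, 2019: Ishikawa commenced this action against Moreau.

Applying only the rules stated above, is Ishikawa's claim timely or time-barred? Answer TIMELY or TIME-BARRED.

TIME-BARRED

The claim accrued on April 22, 2019, when the wrongful act occurred.
The untolled deadline — 6 months after April 22, 2019 — is October 22, 2019.
None of the other events listed affects the running of the period under the stated rules.
Filing on November 9, 2019 missed the October 22, 2019 deadline — the action is time-barred.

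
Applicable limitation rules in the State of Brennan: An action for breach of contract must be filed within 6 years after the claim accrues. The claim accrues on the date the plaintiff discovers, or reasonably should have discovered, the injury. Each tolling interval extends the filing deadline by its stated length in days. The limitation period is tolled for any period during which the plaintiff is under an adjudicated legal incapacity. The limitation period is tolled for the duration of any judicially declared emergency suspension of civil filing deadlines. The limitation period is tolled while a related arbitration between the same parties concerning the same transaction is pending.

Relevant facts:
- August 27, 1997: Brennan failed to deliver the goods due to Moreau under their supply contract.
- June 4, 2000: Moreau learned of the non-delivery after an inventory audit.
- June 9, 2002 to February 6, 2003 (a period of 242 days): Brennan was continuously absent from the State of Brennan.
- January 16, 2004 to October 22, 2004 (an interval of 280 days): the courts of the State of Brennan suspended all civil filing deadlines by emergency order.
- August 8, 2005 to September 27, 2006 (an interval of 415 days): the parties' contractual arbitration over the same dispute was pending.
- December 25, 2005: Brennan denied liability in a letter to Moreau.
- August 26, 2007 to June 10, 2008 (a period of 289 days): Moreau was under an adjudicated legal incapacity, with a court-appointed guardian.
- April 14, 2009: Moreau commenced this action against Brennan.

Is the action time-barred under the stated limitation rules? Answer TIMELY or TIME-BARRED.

The claim did not accrue until Moreau discovered the injury on June 4, 2000; the August 27, 1997 act date does not start the clock under the stated rule.
The untolled deadline — 6 years after June 4, 2000 — is June 4, 2006.
The emergency suspension of filing deadlines from January 16, 2004 to October 22, 2004 tolled the period for 280 days, extending the deadline to March 11, 2007.
The pending related arbitration from August 8, 2005 to September 27, 2006 tolled the period for 415 days, extending the deadline to April 29, 2008.
The period was tolled for 289 days by the plaintiff's legal incapacity (August 26, 2007 to June 10, 2008), pushing the deadline to February 12, 2009.
No stated provision tolls the period for the defendant's absence, so the interval from June 9, 2002 to February 6, 2003 has no effect on the deadline.
None of the other events listed affects the running of the period under the stated rules.
Moreau filed on April 14, 2009, after the February 12, 2009 deadline, so the action is time-barred.

TIME-BARRED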